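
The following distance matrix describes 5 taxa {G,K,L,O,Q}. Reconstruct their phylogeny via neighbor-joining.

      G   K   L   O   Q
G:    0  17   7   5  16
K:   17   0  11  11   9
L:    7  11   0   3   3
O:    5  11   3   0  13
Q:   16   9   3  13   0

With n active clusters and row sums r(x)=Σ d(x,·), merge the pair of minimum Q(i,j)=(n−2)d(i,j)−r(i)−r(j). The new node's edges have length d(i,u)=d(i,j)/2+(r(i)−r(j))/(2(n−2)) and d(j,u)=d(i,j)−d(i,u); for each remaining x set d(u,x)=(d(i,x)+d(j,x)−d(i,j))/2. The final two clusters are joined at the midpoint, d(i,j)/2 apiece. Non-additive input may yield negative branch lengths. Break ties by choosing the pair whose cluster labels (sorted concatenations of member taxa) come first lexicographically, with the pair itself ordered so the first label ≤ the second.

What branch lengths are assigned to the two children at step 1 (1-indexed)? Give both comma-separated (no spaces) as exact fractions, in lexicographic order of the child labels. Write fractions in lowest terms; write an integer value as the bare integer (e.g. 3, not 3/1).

1. join G+O (d=5, Q=-62) ⇒ GO; edges |G|=14/3, |O|=1/3
  updated: d(GO,K)=23/2, d(GO,L)=5/2, d(GO,Q)=12
2. join GO+L (d=5/2, Q=-75/2) ⇒ GLO; edges |GO|=29/8, |L|=-9/8
  updated: d(GLO,K)=10, d(GLO,Q)=25/4
3. join GLO+K (d=10, Q=-101/4) ⇒ GKLO; edges |GLO|=29/8, |K|=51/8
  updated: d(GKLO,Q)=21/8
4. join GKLO+Q (d=21/8) ⇒ GKLOQ; edges |GKLO|=21/16, |Q|=21/16
final tree: ((((G:14/3,O:1/3):29/8,L:-9/8):29/8,K:51/8):21/16,Q:21/16)
total length: 161/8

14/3,1/3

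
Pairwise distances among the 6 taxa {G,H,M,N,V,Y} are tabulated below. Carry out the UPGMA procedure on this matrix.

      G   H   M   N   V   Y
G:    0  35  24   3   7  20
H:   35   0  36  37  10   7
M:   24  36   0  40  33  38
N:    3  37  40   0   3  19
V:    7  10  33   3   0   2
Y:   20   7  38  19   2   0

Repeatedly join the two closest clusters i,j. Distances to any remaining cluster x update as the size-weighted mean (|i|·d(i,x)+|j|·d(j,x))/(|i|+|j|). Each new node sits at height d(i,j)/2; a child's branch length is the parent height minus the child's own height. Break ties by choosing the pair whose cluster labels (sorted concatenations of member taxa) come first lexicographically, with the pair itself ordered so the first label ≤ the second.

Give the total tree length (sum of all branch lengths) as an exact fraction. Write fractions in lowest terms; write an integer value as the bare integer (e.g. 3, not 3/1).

1531/30

step 1: merge (V,Y) at d=2; branch lengths V→1, Y→1; new cluster VY
  updated: d(G,VY)=27/2, d(H,VY)=17/2, d(M,VY)=71/2, d(N,VY)=11
step 2: merge (G,N) at d=3; branch lengths G→3/2, N→3/2; new cluster GN
  updated: d(GN,H)=36, d(GN,M)=32, d(GN,VY)=49/4
step 3: merge (H,VY) at d=17/2; branch lengths H→17/4, VY→13/4; new cluster HVY
  updated: d(GN,HVY)=121/6, d(HVY,M)=107/3
step 4: merge (GN,HVY) at d=121/6; branch lengths GN→103/12, HVY→35/6; new cluster GHNVY
  updated: d(GHNVY,M)=171/5
step 5: merge (GHNVY,M) at d=171/5; branch lengths GHNVY→421/60, M→171/10; new cluster GHMNVY
final tree: (((G:3/2,N:3/2):103/12,(H:17/4,(V:1,Y:1):13/4):35/6):421/60,M:171/10)
total length: 1531/30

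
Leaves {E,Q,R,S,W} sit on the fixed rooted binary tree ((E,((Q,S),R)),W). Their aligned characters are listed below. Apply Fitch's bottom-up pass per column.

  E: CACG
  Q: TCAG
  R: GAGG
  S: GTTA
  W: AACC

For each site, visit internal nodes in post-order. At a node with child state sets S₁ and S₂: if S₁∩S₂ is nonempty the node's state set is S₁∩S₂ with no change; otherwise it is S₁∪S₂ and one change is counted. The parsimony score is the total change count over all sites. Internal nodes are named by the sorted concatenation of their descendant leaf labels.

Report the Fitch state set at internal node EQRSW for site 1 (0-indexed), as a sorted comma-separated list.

A

[col 0] QS: children Q:{T}, S:{G} ∪→ {G,T}; cost 1
[col 0] QRS: children QS:{G,T}, R:{G} ∩→ {G}; cost 0
[col 0] EQRS: children E:{C}, QRS:{G} ∪→ {C,G}; cost 1
[col 0] EQRSW: children EQRS:{C,G}, W:{A} ∪→ {A,C,G}; cost 1
[col 1] QS: children Q:{C}, S:{T} ∪→ {C,T}; cost 1
[col 1] QRS: children QS:{C,T}, R:{A} ∪→ {A,C,T}; cost 1
[col 1] EQRS: children E:{A}, QRS:{A,C,T} ∩→ {A}; cost 0
[col 1] EQRSW: children EQRS:{A}, W:{A} ∩→ {A}; cost 0
[col 2] QS: children Q:{A}, S:{T} ∪→ {A,T}; cost 1
[col 2] QRS: children QS:{A,T}, R:{G} ∪→ {A,G,T}; cost 1
[col 2] EQRS: children E:{C}, QRS:{A,G,T} ∪→ {A,C,G,T}; cost 1
[col 2] EQRSW: children EQRS:{A,C,G,T}, W:{C} ∩→ {C}; cost 0
[col 3] QS: children Q:{G}, S:{A} ∪→ {A,G}; cost 1
[col 3] QRS: children QS:{A,G}, R:{G} ∩→ {G}; cost 0
[col 3] EQRS: children E:{G}, QRS:{G} ∩→ {G}; cost 0
[col 3] EQRSW: children EQRS:{G}, W:{C} ∪→ {C,G}; cost 1
per-site changes: [3, 2, 3, 2]; total = 10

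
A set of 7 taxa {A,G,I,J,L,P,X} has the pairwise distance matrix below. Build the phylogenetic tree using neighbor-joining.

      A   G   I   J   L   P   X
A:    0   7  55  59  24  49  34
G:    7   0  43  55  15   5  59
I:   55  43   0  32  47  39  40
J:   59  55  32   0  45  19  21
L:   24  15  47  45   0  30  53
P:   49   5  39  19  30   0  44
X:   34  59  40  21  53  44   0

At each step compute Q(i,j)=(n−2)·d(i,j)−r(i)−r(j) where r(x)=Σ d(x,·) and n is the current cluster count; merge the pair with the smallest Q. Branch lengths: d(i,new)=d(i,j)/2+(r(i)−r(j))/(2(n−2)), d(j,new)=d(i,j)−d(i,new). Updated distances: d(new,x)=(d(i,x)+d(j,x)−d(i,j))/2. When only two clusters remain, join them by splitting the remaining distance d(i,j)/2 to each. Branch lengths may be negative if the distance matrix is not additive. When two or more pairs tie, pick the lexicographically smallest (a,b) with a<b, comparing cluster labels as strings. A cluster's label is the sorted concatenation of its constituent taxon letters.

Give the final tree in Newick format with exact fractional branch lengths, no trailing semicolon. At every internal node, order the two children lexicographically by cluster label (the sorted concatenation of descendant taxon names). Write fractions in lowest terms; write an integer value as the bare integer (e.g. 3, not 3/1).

((((((A:79/10,G:-9/10):109/16,L:147/16):295/24,P:155/24):319/32,I:617/32):199/32,J:177/32):495/64,X:495/64)

1. join A+G (d=7, Q=-377) ⇒ AG; edges |A|=79/10, |G|=-9/10
  updated: d(AG,I)=91/2, d(AG,J)=107/2, d(AG,L)=16, d(AG,P)=47/2, d(AG,X)=43
2. join AG+L (d=16, Q=-617/2) ⇒ AGL; edges |AG|=109/16, |L|=147/16
  updated: d(AGL,I)=153/4, d(AGL,J)=165/4, d(AGL,P)=75/4, d(AGL,X)=40
3. join AGL+P (d=75/4, Q=-811/4) ⇒ AGLP; edges |AGL|=295/24, |P|=155/24
  updated: d(AGLP,I)=117/4, d(AGLP,J)=83/4, d(AGLP,X)=261/8
4. join AGLP+I (d=117/4, Q=-1003/8) ⇒ AGILP; edges |AGLP|=319/32, |I|=617/32
  updated: d(AGILP,J)=47/4, d(AGILP,X)=347/16
5. join AGILP+J (d=47/4, Q=-871/16) ⇒ AGIJLP; edges |AGILP|=199/32, |J|=177/32
  updated: d(AGIJLP,X)=495/32
6. join AGIJLP+X (d=495/32) ⇒ AGIJLPX; edges |AGIJLP|=495/64, |X|=495/64
final tree: ((((((A:79/10,G:-9/10):109/16,L:147/16):295/24,P:155/24):319/32,I:617/32):199/32,J:177/32):495/64,X:495/64)
total length: 3143/32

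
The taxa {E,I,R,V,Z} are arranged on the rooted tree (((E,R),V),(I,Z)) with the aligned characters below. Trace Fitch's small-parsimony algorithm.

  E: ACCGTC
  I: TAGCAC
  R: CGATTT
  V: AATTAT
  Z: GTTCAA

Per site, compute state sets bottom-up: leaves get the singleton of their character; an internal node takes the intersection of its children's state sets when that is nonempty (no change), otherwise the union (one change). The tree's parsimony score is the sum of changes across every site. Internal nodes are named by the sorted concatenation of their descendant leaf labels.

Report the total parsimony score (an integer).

15

ER@0: {A} ∪ {C} = {A,C} (union, +1)
ERV@0: {A,C} ∩ {A} = {A} (intersection, +0)
IZ@0: {T} ∪ {G} = {G,T} (union, +1)
EIRVZ@0: {A} ∪ {G,T} = {A,G,T} (union, +1)
ER@1: {C} ∪ {G} = {C,G} (union, +1)
ERV@1: {C,G} ∪ {A} = {A,C,G} (union, +1)
IZ@1: {A} ∪ {T} = {A,T} (union, +1)
EIRVZ@1: {A,C,G} ∩ {A,T} = {A} (intersection, +0)
ER@2: {C} ∪ {A} = {A,C} (union, +1)
ERV@2: {A,C} ∪ {T} = {A,C,T} (union, +1)
IZ@2: {G} ∪ {T} = {G,T} (union, +1)
EIRVZ@2: {A,C,T} ∩ {G,T} = {T} (intersection, +0)
ER@3: {G} ∪ {T} = {G,T} (union, +1)
ERV@3: {G,T} ∩ {T} = {T} (intersection, +0)
IZ@3: {C} ∩ {C} = {C} (intersection, +0)
EIRVZ@3: {T} ∪ {C} = {C,T} (union, +1)
ER@4: {T} ∩ {T} = {T} (intersection, +0)
ERV@4: {T} ∪ {A} = {A,T} (union, +1)
IZ@4: {A} ∩ {A} = {A} (intersection, +0)
EIRVZ@4: {A,T} ∩ {A} = {A} (intersection, +0)
ER@5: {C} ∪ {T} = {C,T} (union, +1)
ERV@5: {C,T} ∩ {T} = {T} (intersection, +0)
IZ@5: {C} ∪ {A} = {A,C} (union, +1)
EIRVZ@5: {T} ∪ {A,C} = {A,C,T} (union, +1)
per-site changes: [3, 3, 3, 2, 1, 3]; total = 15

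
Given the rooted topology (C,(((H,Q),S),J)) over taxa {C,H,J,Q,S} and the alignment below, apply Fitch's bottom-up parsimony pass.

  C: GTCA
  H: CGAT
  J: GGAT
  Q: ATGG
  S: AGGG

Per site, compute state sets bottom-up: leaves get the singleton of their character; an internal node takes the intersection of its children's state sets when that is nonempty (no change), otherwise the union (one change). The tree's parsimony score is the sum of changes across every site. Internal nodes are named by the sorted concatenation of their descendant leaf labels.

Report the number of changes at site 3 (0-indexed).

[col 0] HQ: children H:{C}, Q:{A} ∪→ {A,C}; cost 1
[col 0] HQS: children HQ:{A,C}, S:{A} ∩→ {A}; cost 0
[col 0] HJQS: children HQS:{A}, J:{G} ∪→ {A,G}; cost 1
[col 0] CHJQS: children C:{G}, HJQS:{A,G} ∩→ {G}; cost 0
[col 1] HQ: children H:{G}, Q:{T} ∪→ {G,T}; cost 1
[col 1] HQS: children HQ:{G,T}, S:{G} ∩→ {G}; cost 0
[col 1] HJQS: children HQS:{G}, J:{G} ∩→ {G}; cost 0
[col 1] CHJQS: children C:{T}, HJQS:{G} ∪→ {G,T}; cost 1
[col 2] HQ: children H:{A}, Q:{G} ∪→ {A,G}; cost 1
[col 2] HQS: children HQ:{A,G}, S:{G} ∩→ {G}; cost 0
[col 2] HJQS: children HQS:{G}, J:{A} ∪→ {A,G}; cost 1
[col 2] CHJQS: children C:{C}, HJQS:{A,G} ∪→ {A,C,G}; cost 1
[col 3] HQ: children H:{T}, Q:{G} ∪→ {G,T}; cost 1
[col 3] HQS: children HQ:{G,T}, S:{G} ∩→ {G}; cost 0
[col 3] HJQS: children HQS:{G}, J:{T} ∪→ {G,T}; cost 1
[col 3] CHJQS: children C:{A}, HJQS:{G,T} ∪→ {A,G,T}; cost 1
per-site changes: [2, 2, 3, 3]; total = 10

3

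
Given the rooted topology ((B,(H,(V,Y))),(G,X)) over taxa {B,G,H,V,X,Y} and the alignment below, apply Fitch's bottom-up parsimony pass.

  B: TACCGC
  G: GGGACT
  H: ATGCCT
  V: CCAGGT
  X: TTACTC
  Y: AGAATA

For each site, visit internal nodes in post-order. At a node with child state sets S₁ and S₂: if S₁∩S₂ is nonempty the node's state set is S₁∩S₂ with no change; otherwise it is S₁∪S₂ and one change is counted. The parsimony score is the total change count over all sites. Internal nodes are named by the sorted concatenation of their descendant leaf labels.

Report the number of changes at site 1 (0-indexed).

[col 0] VY: children V:{C}, Y:{A} ∪→ {A,C}; cost 1
[col 0] HVY: children H:{A}, VY:{A,C} ∩→ {A}; cost 0
[col 0] BHVY: children B:{T}, HVY:{A} ∪→ {A,T}; cost 1
[col 0] GX: children G:{G}, X:{T} ∪→ {G,T}; cost 1
[col 0] BGHVXY: children BHVY:{A,T}, GX:{G,T} ∩→ {T}; cost 0
[col 1] VY: children V:{C}, Y:{G} ∪→ {C,G}; cost 1
[col 1] HVY: children H:{T}, VY:{C,G} ∪→ {C,G,T}; cost 1
[col 1] BHVY: children B:{A}, HVY:{C,G,T} ∪→ {A,C,G,T}; cost 1
[col 1] GX: children G:{G}, X:{T} ∪→ {G,T}; cost 1
[col 1] BGHVXY: children BHVY:{A,C,G,T}, GX:{G,T} ∩→ {G,T}; cost 0
[col 2] VY: children V:{A}, Y:{A} ∩→ {A}; cost 0
[col 2] HVY: children H:{G}, VY:{A} ∪→ {A,G}; cost 1
[col 2] BHVY: children B:{C}, HVY:{A,G} ∪→ {A,C,G}; cost 1
[col 2] GX: children G:{G}, X:{A} ∪→ {A,G}; cost 1
[col 2] BGHVXY: children BHVY:{A,C,G}, GX:{A,G} ∩→ {A,G}; cost 0
[col 3] VY: children V:{G}, Y:{A} ∪→ {A,G}; cost 1
[col 3] HVY: children H:{C}, VY:{A,G} ∪→ {A,C,G}; cost 1
[col 3] BHVY: children B:{C}, HVY:{A,C,G} ∩→ {C}; cost 0
[col 3] GX: children G:{A}, X:{C} ∪→ {A,C}; cost 1
[col 3] BGHVXY: children BHVY:{C}, GX:{A,C} ∩→ {C}; cost 0
[col 4] VY: children V:{G}, Y:{T} ∪→ {G,T}; cost 1
[col 4] HVY: children H:{C}, VY:{G,T} ∪→ {C,G,T}; cost 1
[col 4] BHVY: children B:{G}, HVY:{C,G,T} ∩→ {G}; cost 0
[col 4] GX: children G:{C}, X:{T} ∪→ {C,T}; cost 1
[col 4] BGHVXY: children BHVY:{G}, GX:{C,T} ∪→ {C,G,T}; cost 1
[col 5] VY: children V:{T}, Y:{A} ∪→ {A,T}; cost 1
[col 5] HVY: children H:{T}, VY:{A,T} ∩→ {T}; cost 0
[col 5] BHVY: children B:{C}, HVY:{T} ∪→ {C,T}; cost 1
[col 5] GX: children G:{T}, X:{C} ∪→ {C,T}; cost 1
[col 5] BGHVXY: children BHVY:{C,T}, GX:{C,T} ∩→ {C,T}; cost 0
per-site changes: [3, 4, 3, 3, 4, 3]; total = 20

4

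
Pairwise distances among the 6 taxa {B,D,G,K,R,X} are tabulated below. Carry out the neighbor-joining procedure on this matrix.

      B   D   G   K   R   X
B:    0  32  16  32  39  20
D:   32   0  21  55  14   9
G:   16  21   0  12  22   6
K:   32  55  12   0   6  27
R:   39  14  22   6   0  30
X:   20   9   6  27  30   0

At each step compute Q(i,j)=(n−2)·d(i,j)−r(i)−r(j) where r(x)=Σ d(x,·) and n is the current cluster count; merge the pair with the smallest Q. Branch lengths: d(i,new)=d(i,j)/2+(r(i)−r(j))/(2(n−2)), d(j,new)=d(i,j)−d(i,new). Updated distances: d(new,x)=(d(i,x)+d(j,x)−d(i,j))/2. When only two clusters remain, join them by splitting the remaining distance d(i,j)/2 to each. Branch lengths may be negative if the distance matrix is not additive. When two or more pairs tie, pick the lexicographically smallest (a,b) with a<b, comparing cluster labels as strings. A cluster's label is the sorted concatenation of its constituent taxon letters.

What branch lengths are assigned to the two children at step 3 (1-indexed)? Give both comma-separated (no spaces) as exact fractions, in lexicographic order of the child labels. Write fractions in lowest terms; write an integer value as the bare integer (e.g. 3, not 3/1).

iteration 1: select K,R (d=6, Q=-219); attach at lengths (45/8, 3/8); label the merged cluster KR
  updated: d(B,KR)=65/2, d(D,KR)=63/2, d(G,KR)=14, d(KR,X)=51/2
iteration 2: select D,X (d=9, Q=-127); attach at lengths (10, -1); label the merged cluster DX
  updated: d(B,DX)=43/2, d(DX,G)=9, d(DX,KR)=24
iteration 3: select B,DX (d=43/2, Q=-163/2); attach at lengths (117/8, 55/8); label the merged cluster BDX
  updated: d(BDX,G)=7/4, d(BDX,KR)=35/2
iteration 4: select BDX,G (d=7/4, Q=-133/4); attach at lengths (21/8, -7/8); label the merged cluster BDGX
  updated: d(BDGX,KR)=119/8
iteration 5: select BDGX,KR (d=119/8); attach at lengths (119/16, 119/16); label the merged cluster BDGKRX
final tree: (((B:117/8,(D:10,X:-1):55/8):21/8,G:-7/8):119/16,(K:45/8,R:3/8):119/16)
total length: 425/8

117/8,55/8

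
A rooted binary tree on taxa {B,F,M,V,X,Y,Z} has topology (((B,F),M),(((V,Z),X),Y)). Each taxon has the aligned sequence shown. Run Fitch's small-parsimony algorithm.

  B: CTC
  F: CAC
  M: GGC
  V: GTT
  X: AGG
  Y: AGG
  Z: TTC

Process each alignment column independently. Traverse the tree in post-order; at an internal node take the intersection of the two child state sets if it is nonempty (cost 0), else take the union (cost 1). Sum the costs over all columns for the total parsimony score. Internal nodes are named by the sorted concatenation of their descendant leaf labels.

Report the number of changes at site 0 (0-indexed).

4

BF@0: {C} ∩ {C} = {C} (intersection, +0)
BFM@0: {C} ∪ {G} = {C,G} (union, +1)
VZ@0: {G} ∪ {T} = {G,T} (union, +1)
VXZ@0: {G,T} ∪ {A} = {A,G,T} (union, +1)
VXYZ@0: {A,G,T} ∩ {A} = {A} (intersection, +0)
BFMVXYZ@0: {C,G} ∪ {A} = {A,C,G} (union, +1)
BF@1: {T} ∪ {A} = {A,T} (union, +1)
BFM@1: {A,T} ∪ {G} = {A,G,T} (union, +1)
VZ@1: {T} ∩ {T} = {T} (intersection, +0)
VXZ@1: {T} ∪ {G} = {G,T} (union, +1)
VXYZ@1: {G,T} ∩ {G} = {G} (intersection, +0)
BFMVXYZ@1: {A,G,T} ∩ {G} = {G} (intersection, +0)
BF@2: {C} ∩ {C} = {C} (intersection, +0)
BFM@2: {C} ∩ {C} = {C} (intersection, +0)
VZ@2: {T} ∪ {C} = {C,T} (union, +1)
VXZ@2: {C,T} ∪ {G} = {C,G,T} (union, +1)
VXYZ@2: {C,G,T} ∩ {G} = {G} (intersection, +0)
BFMVXYZ@2: {C} ∪ {G} = {C,G} (union, +1)
per-site changes: [4, 3, 3]; total = 10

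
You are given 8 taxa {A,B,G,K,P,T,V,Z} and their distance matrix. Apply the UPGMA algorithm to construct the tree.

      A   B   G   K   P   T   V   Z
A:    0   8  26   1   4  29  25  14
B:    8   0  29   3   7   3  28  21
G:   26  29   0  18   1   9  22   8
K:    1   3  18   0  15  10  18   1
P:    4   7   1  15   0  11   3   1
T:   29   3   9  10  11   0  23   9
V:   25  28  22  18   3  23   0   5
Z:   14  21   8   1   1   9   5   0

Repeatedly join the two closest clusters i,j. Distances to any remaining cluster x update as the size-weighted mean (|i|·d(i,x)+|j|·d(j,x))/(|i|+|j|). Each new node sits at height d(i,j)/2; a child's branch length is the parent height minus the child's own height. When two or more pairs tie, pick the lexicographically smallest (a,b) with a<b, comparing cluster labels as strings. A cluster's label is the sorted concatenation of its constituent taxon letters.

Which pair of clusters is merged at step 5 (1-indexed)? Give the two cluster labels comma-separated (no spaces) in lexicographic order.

GPZ,V

1. join A+K (d=1) ⇒ AK; edges |A|=1/2, |K|=1/2
  updated: d(AK,B)=11/2, d(AK,G)=22, d(AK,P)=19/2, d(AK,T)=39/2, d(AK,V)=43/2, d(AK,Z)=15/2
2. join G+P (d=1) ⇒ GP; edges |G|=1/2, |P|=1/2
  updated: d(AK,GP)=63/4, d(B,GP)=18, d(GP,T)=10, d(GP,V)=25/2, d(GP,Z)=9/2
3. join B+T (d=3) ⇒ BT; edges |B|=3/2, |T|=3/2
  updated: d(AK,BT)=25/2, d(BT,GP)=14, d(BT,V)=51/2, d(BT,Z)=15
4. join GP+Z (d=9/2) ⇒ GPZ; edges |GP|=7/4, |Z|=9/4
  updated: d(AK,GPZ)=13, d(BT,GPZ)=43/3, d(GPZ,V)=10
5. join GPZ+V (d=10) ⇒ GPVZ; edges |GPZ|=11/4, |V|=5
  updated: d(AK,GPVZ)=121/8, d(BT,GPVZ)=137/8
6. join AK+BT (d=25/2) ⇒ ABKT; edges |AK|=23/4, |BT|=19/4
  updated: d(ABKT,GPVZ)=129/8
7. join ABKT+GPVZ (d=129/8) ⇒ ABGKPTVZ; edges |ABKT|=29/16, |GPVZ|=49/16
final tree: (((A:1/2,K:1/2):23/4,(B:3/2,T:3/2):19/4):29/16,(((G:1/2,P:1/2):7/4,Z:9/4):11/4,V:5):49/16)
total length: 257/8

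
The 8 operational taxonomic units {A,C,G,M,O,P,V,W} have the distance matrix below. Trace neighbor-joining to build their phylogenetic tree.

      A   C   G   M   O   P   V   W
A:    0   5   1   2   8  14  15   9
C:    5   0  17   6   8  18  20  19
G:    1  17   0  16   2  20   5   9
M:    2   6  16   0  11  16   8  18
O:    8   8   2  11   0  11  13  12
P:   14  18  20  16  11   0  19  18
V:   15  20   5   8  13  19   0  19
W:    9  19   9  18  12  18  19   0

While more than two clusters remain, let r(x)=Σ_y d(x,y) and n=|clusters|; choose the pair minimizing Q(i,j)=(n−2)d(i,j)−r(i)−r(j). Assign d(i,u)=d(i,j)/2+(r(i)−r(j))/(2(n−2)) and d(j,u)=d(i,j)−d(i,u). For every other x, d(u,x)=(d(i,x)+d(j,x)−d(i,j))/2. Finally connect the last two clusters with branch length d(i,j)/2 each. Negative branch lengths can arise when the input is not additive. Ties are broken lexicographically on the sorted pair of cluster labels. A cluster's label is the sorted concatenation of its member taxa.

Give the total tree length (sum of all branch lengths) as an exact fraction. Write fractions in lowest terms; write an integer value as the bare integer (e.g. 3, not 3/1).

step 1: merge (G,V) at d=5, Q=-139; branch lengths G→1/12, V→59/12; new cluster GV
  updated: d(A,GV)=11/2, d(C,GV)=16, d(GV,M)=19/2, d(GV,O)=5, d(GV,P)=17, d(GV,W)=23/2
step 2: merge (C,M) at d=6, Q=-209/2; branch lengths C→79/20, M→41/20; new cluster CM
  updated: d(A,CM)=1/2, d(CM,GV)=39/4, d(CM,O)=13/2, d(CM,P)=14, d(CM,W)=31/2
step 3: merge (A,CM) at d=1/2, Q=-325/4; branch lengths A→-29/32, CM→45/32; new cluster ACM
  updated: d(ACM,GV)=59/8, d(ACM,O)=7, d(ACM,P)=55/4, d(ACM,W)=12
step 4: merge (O,P) at d=11, Q=-247/4; branch lengths O→11/8, P→77/8; new cluster OP
  updated: d(ACM,OP)=39/8, d(GV,OP)=11/2, d(OP,W)=19/2
step 5: merge (ACM,OP) at d=39/8, Q=-275/8; branch lengths ACM→113/32, OP→43/32; new cluster ACMOP
  updated: d(ACMOP,GV)=4, d(ACMOP,W)=133/16
step 6: merge (ACMOP,GV) at d=4, Q=-381/16; branch lengths ACMOP→13/32, GV→115/32; new cluster ACGMOPV
  updated: d(ACGMOPV,W)=253/32
step 7: merge (ACGMOPV,W) at d=253/32; branch lengths ACGMOPV→253/64, W→253/64; new cluster ACGMOPVW
final tree: ((((A:-29/32,(C:79/20,M:41/20):45/32):113/32,(O:11/8,P:77/8):43/32):13/32,(G:1/12,V:59/12):115/32):253/64,W:253/64)
total length: 1257/32

1257/32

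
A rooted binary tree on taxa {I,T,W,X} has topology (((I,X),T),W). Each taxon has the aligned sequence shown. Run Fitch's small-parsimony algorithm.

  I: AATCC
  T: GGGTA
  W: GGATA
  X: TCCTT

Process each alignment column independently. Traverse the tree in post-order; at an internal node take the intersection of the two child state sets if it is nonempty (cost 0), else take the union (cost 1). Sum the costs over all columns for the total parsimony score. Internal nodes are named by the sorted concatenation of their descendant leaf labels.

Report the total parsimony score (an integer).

IX@0: {A} ∪ {T} = {A,T} (union, +1)
ITX@0: {A,T} ∪ {G} = {A,G,T} (union, +1)
ITWX@0: {A,G,T} ∩ {G} = {G} (intersection, +0)
IX@1: {A} ∪ {C} = {A,C} (union, +1)
ITX@1: {A,C} ∪ {G} = {A,C,G} (union, +1)
ITWX@1: {A,C,G} ∩ {G} = {G} (intersection, +0)
IX@2: {T} ∪ {C} = {C,T} (union, +1)
ITX@2: {C,T} ∪ {G} = {C,G,T} (union, +1)
ITWX@2: {C,G,T} ∪ {A} = {A,C,G,T} (union, +1)
IX@3: {C} ∪ {T} = {C,T} (union, +1)
ITX@3: {C,T} ∩ {T} = {T} (intersection, +0)
ITWX@3: {T} ∩ {T} = {T} (intersection, +0)
IX@4: {C} ∪ {T} = {C,T} (union, +1)
ITX@4: {C,T} ∪ {A} = {A,C,T} (union, +1)
ITWX@4: {A,C,T} ∩ {A} = {A} (intersection, +0)
per-site changes: [2, 2, 3, 1, 2]; total = 10

10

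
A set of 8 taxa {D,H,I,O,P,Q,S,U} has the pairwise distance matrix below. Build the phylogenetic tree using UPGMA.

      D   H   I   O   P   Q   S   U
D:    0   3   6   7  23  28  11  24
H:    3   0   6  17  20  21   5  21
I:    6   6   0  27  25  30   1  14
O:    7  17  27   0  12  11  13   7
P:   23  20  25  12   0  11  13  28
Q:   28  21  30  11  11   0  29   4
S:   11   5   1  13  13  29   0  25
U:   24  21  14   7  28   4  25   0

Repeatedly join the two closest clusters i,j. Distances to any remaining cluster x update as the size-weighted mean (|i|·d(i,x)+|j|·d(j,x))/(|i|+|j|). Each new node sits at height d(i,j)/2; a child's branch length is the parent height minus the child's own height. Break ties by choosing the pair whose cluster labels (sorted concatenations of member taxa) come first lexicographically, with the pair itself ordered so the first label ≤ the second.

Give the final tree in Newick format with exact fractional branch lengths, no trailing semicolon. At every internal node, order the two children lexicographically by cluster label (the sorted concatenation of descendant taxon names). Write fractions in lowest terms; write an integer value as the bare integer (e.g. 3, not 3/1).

1. join I+S (d=1) ⇒ IS; edges |I|=1/2, |S|=1/2
  updated: d(D,IS)=17/2, d(H,IS)=11/2, d(IS,O)=20, d(IS,P)=19, d(IS,Q)=59/2, d(IS,U)=39/2
2. join D+H (d=3) ⇒ DH; edges |D|=3/2, |H|=3/2
  updated: d(DH,IS)=7, d(DH,O)=12, d(DH,P)=43/2, d(DH,Q)=49/2, d(DH,U)=45/2
3. join Q+U (d=4) ⇒ QU; edges |Q|=2, |U|=2
  updated: d(DH,QU)=47/2, d(IS,QU)=49/2, d(O,QU)=9, d(P,QU)=39/2
4. join DH+IS (d=7) ⇒ DHIS; edges |DH|=2, |IS|=3
  updated: d(DHIS,O)=16, d(DHIS,P)=81/4, d(DHIS,QU)=24
5. join O+QU (d=9) ⇒ OQU; edges |O|=9/2, |QU|=5/2
  updated: d(DHIS,OQU)=64/3, d(OQU,P)=17
6. join OQU+P (d=17) ⇒ OPQU; edges |OQU|=4, |P|=17/2
  updated: d(DHIS,OPQU)=337/16
7. join DHIS+OPQU (d=337/16) ⇒ DHIOPQSU; edges |DHIS|=225/32, |OPQU|=65/32
final tree: (((D:3/2,H:3/2):2,(I:1/2,S:1/2):3):225/32,((O:9/2,(Q:2,U:2):5/2):4,P:17/2):65/32)
total length: 665/16

(((D:3/2,H:3/2):2,(I:1/2,S:1/2):3):225/32,((O:9/2,(Q:2,U:2):5/2):4,P:17/2):65/32)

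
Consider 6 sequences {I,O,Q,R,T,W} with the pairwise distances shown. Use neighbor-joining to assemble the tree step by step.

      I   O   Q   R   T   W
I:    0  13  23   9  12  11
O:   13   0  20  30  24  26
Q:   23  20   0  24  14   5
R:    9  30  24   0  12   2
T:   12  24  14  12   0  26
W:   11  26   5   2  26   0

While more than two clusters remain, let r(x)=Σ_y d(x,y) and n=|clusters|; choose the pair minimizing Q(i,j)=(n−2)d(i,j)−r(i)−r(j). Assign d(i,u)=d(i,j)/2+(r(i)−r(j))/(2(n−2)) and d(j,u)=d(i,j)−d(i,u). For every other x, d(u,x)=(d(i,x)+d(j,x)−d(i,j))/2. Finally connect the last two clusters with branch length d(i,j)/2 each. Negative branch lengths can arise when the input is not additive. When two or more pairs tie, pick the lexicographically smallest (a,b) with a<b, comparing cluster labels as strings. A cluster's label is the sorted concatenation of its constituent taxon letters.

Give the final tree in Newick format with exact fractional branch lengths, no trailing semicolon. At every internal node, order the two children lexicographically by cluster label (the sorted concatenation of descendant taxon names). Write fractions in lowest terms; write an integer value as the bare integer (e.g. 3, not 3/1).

((((I:2,O:11):35/8,T:57/8):17/8,Q:53/8):55/16,(R:15/8,W:1/8):55/16)

step 1: merge (R,W) at d=2, Q=-139; branch lengths R→15/8, W→1/8; new cluster RW
  updated: d(I,RW)=9, d(O,RW)=27, d(Q,RW)=27/2, d(RW,T)=18
step 2: merge (I,O) at d=13, Q=-102; branch lengths I→2, O→11; new cluster IO
  updated: d(IO,Q)=15, d(IO,RW)=23/2, d(IO,T)=23/2
step 3: merge (IO,T) at d=23/2, Q=-117/2; branch lengths IO→35/8, T→57/8; new cluster IOT
  updated: d(IOT,Q)=35/4, d(IOT,RW)=9
step 4: merge (IOT,Q) at d=35/4, Q=-125/4; branch lengths IOT→17/8, Q→53/8; new cluster IOQT
  updated: d(IOQT,RW)=55/8
step 5: merge (IOQT,RW) at d=55/8; branch lengths IOQT→55/16, RW→55/16; new cluster IOQRTW
final tree: ((((I:2,O:11):35/8,T:57/8):17/8,Q:53/8):55/16,(R:15/8,W:1/8):55/16)
total length: 337/8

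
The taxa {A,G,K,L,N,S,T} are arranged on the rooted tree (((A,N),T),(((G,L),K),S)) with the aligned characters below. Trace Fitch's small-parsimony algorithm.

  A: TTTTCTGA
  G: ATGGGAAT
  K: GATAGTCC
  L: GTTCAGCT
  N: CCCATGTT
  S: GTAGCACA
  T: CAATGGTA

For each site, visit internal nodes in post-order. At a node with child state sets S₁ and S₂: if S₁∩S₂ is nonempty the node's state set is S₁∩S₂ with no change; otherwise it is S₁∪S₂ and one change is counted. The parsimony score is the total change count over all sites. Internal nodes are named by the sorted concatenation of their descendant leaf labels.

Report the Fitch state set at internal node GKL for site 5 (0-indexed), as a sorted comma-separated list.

site 0, node AN: A={T} ∪ N={C} → {C,T} (+1)
site 0, node ANT: AN={C,T} ∩ T={C} → {C} (+0)
site 0, node GL: G={A} ∪ L={G} → {A,G} (+1)
site 0, node GKL: GL={A,G} ∩ K={G} → {G} (+0)
site 0, node GKLS: GKL={G} ∩ S={G} → {G} (+0)
site 0, node AGKLNST: ANT={C} ∪ GKLS={G} → {C,G} (+1)
site 1, node AN: A={T} ∪ N={C} → {C,T} (+1)
site 1, node ANT: AN={C,T} ∪ T={A} → {A,C,T} (+1)
site 1, node GL: G={T} ∩ L={T} → {T} (+0)
site 1, node GKL: GL={T} ∪ K={A} → {A,T} (+1)
site 1, node GKLS: GKL={A,T} ∩ S={T} → {T} (+0)
site 1, node AGKLNST: ANT={A,C,T} ∩ GKLS={T} → {T} (+0)
site 2, node AN: A={T} ∪ N={C} → {C,T} (+1)
site 2, node ANT: AN={C,T} ∪ T={A} → {A,C,T} (+1)
site 2, node GL: G={G} ∪ L={T} → {G,T} (+1)
site 2, node GKL: GL={G,T} ∩ K={T} → {T} (+0)
site 2, node GKLS: GKL={T} ∪ S={A} → {A,T} (+1)
site 2, node AGKLNST: ANT={A,C,T} ∩ GKLS={A,T} → {A,T} (+0)
site 3, node AN: A={T} ∪ N={A} → {A,T} (+1)
site 3, node ANT: AN={A,T} ∩ T={T} → {T} (+0)
site 3, node GL: G={G} ∪ L={C} → {C,G} (+1)
site 3, node GKL: GL={C,G} ∪ K={A} → {A,C,G} (+1)
site 3, node GKLS: GKL={A,C,G} ∩ S={G} → {G} (+0)
site 3, node AGKLNST: ANT={T} ∪ GKLS={G} → {G,T} (+1)
site 4, node AN: A={C} ∪ N={T} → {C,T} (+1)
site 4, node ANT: AN={C,T} ∪ T={G} → {C,G,T} (+1)
site 4, node GL: G={G} ∪ L={A} → {A,G} (+1)
site 4, node GKL: GL={A,G} ∩ K={G} → {G} (+0)
site 4, node GKLS: GKL={G} ∪ S={C} → {C,G} (+1)
site 4, node AGKLNST: ANT={C,G,T} ∩ GKLS={C,G} → {C,G} (+0)
site 5, node AN: A={T} ∪ N={G} → {G,T} (+1)
site 5, node ANT: AN={G,T} ∩ T={G} → {G} (+0)
site 5, node GL: G={A} ∪ L={G} → {A,G} (+1)
site 5, node GKL: GL={A,G} ∪ K={T} → {A,G,T} (+1)
site 5, node GKLS: GKL={A,G,T} ∩ S={A} → {A} (+0)
site 5, node AGKLNST: ANT={G} ∪ GKLS={A} → {A,G} (+1)
site 6, node AN: A={G} ∪ N={T} → {G,T} (+1)
site 6, node ANT: AN={G,T} ∩ T={T} → {T} (+0)
site 6, node GL: G={A} ∪ L={C} → {A,C} (+1)
site 6, node GKL: GL={A,C} ∩ K={C} → {C} (+0)
site 6, node GKLS: GKL={C} ∩ S={C} → {C} (+0)
site 6, node AGKLNST: ANT={T} ∪ GKLS={C} → {C,T} (+1)
site 7, node AN: A={A} ∪ N={T} → {A,T} (+1)
site 7, node ANT: AN={A,T} ∩ T={A} → {A} (+0)
site 7, node GL: G={T} ∩ L={T} → {T} (+0)
site 7, node GKL: GL={T} ∪ K={C} → {C,T} (+1)
site 7, node GKLS: GKL={C,T} ∪ S={A} → {A,C,T} (+1)
site 7, node AGKLNST: ANT={A} ∩ GKLS={A,C,T} → {A} (+0)
per-site changes: [3, 3, 4, 4, 4, 4, 3, 3]; total = 28

A,G,T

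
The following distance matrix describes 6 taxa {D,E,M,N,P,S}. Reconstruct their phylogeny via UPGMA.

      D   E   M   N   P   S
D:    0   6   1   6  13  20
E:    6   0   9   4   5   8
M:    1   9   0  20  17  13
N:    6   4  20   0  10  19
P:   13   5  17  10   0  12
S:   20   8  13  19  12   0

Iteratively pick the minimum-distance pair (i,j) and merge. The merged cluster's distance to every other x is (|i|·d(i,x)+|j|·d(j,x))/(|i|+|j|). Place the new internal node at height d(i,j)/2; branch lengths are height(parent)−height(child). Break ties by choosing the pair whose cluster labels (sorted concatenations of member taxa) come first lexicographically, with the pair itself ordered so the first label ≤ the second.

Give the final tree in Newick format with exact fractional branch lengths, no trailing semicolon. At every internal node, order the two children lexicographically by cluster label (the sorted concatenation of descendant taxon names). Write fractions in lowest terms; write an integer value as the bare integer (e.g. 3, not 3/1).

iteration 1: select D,M (d=1); attach at lengths (1/2, 1/2); label the merged cluster DM
  updated: d(DM,E)=15/2, d(DM,N)=13, d(DM,P)=15, d(DM,S)=33/2
iteration 2: select E,N (d=4); attach at lengths (2, 2); label the merged cluster EN
  updated: d(DM,EN)=41/4, d(EN,P)=15/2, d(EN,S)=27/2
iteration 3: select EN,P (d=15/2); attach at lengths (7/4, 15/4); label the merged cluster ENP
  updated: d(DM,ENP)=71/6, d(ENP,S)=13
iteration 4: select DM,ENP (d=71/6); attach at lengths (65/12, 13/6); label the merged cluster DEMNP
  updated: d(DEMNP,S)=72/5
iteration 5: select DEMNP,S (d=72/5); attach at lengths (77/60, 36/5); label the merged cluster DEMNPS
final tree: (((D:1/2,M:1/2):65/12,((E:2,N:2):7/4,P:15/4):13/6):77/60,S:36/5)
total length: 797/30

(((D:1/2,M:1/2):65/12,((E:2,N:2):7/4,P:15/4):13/6):77/60,S:36/5)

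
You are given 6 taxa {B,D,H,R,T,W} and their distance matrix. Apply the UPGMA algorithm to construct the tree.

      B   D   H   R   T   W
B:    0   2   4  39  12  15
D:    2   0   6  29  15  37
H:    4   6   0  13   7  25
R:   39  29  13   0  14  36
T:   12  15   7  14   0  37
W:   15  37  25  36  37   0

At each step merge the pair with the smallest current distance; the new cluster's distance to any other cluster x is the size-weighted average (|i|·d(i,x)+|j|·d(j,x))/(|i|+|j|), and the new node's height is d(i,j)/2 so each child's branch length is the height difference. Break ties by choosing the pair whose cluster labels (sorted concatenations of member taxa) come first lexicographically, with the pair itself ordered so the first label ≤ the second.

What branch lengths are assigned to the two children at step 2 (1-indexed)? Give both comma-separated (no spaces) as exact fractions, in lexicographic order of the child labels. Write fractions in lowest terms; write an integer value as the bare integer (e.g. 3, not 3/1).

step 1: merge (B,D) at d=2; branch lengths B→1, D→1; new cluster BD
  updated: d(BD,H)=5, d(BD,R)=34, d(BD,T)=27/2, d(BD,W)=26
step 2: merge (BD,H) at d=5; branch lengths BD→3/2, H→5/2; new cluster BDH
  updated: d(BDH,R)=27, d(BDH,T)=34/3, d(BDH,W)=77/3
step 3: merge (BDH,T) at d=34/3; branch lengths BDH→19/6, T→17/3; new cluster BDHT
  updated: d(BDHT,R)=95/4, d(BDHT,W)=57/2
step 4: merge (BDHT,R) at d=95/4; branch lengths BDHT→149/24, R→95/8; new cluster BDHRT
  updated: d(BDHRT,W)=30
step 5: merge (BDHRT,W) at d=30; branch lengths BDHRT→25/8, W→15; new cluster BDHRTW
final tree: (((((B:1,D:1):3/2,H:5/2):19/6,T:17/3):149/24,R:95/8):25/8,W:15)
total length: 1225/24

3/2,5/2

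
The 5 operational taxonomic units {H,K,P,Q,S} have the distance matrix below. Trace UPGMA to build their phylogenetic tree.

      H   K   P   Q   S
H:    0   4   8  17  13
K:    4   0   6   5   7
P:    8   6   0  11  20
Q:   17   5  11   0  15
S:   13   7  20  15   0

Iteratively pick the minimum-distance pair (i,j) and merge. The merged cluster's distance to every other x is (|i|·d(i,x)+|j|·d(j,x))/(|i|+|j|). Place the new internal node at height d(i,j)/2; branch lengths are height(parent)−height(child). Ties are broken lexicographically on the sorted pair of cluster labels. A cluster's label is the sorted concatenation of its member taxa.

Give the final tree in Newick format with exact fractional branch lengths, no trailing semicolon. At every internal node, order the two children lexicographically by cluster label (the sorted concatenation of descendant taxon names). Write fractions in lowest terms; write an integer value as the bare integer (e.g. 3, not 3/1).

((((H:2,K:2):3/2,P:7/2):2,Q:11/2):11/8,S:55/8)

step 1: merge (H,K) at d=4; branch lengths H→2, K→2; new cluster HK
  updated: d(HK,P)=7, d(HK,Q)=11, d(HK,S)=10
step 2: merge (HK,P) at d=7; branch lengths HK→3/2, P→7/2; new cluster HKP
  updated: d(HKP,Q)=11, d(HKP,S)=40/3
step 3: merge (HKP,Q) at d=11; branch lengths HKP→2, Q→11/2; new cluster HKPQ
  updated: d(HKPQ,S)=55/4
step 4: merge (HKPQ,S) at d=55/4; branch lengths HKPQ→11/8, S→55/8; new cluster HKPQS
final tree: ((((H:2,K:2):3/2,P:7/2):2,Q:11/2):11/8,S:55/8)
total length: 99/4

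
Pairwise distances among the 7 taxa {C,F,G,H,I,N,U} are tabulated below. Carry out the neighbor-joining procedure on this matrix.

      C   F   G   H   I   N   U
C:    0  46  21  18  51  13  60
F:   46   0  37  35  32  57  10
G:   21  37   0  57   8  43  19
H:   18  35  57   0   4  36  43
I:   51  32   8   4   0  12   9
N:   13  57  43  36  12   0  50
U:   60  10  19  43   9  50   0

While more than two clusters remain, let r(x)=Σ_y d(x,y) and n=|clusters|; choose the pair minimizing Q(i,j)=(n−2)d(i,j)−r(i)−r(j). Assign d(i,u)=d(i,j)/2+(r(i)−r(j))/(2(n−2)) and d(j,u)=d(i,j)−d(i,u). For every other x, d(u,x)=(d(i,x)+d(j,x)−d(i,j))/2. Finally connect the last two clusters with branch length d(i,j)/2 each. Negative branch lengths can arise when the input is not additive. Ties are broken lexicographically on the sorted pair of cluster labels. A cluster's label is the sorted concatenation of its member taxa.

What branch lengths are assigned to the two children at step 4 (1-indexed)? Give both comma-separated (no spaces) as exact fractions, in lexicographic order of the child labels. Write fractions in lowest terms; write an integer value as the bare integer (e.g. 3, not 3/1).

349/32,-213/32

1. join F+U (d=10, Q=-358) ⇒ FU; edges |F|=38/5, |U|=12/5
  updated: d(C,FU)=48, d(FU,G)=23, d(FU,H)=34, d(FU,I)=31/2, d(FU,N)=97/2
2. join C+N (d=13, Q=-503/2) ⇒ CN; edges |C|=101/16, |N|=107/16
  updated: d(CN,FU)=167/4, d(CN,G)=51/2, d(CN,H)=41/2, d(CN,I)=25
3. join CN+H (d=41/2, Q=-667/4) ⇒ CHN; edges |CN|=235/24, |H|=257/24
  updated: d(CHN,FU)=221/8, d(CHN,G)=31, d(CHN,I)=17/4
4. join CHN+I (d=17/4, Q=-657/8) ⇒ CHIN; edges |CHN|=349/32, |I|=-213/32
  updated: d(CHIN,FU)=311/16, d(CHIN,G)=139/8
5. join CHIN+FU (d=311/16, Q=-957/16) ⇒ CFHINU; edges |CHIN|=221/32, |FU|=401/32
  updated: d(CFHINU,G)=335/32
6. join CFHINU+G (d=335/32) ⇒ CFGHINU; edges |CFHINU|=335/64, |G|=335/64
final tree: (((((C:101/16,N:107/16):235/24,H:257/24):349/32,I:-213/32):221/32,(F:38/5,U:12/5):401/32):335/64,G:335/64)
total length: 2485/32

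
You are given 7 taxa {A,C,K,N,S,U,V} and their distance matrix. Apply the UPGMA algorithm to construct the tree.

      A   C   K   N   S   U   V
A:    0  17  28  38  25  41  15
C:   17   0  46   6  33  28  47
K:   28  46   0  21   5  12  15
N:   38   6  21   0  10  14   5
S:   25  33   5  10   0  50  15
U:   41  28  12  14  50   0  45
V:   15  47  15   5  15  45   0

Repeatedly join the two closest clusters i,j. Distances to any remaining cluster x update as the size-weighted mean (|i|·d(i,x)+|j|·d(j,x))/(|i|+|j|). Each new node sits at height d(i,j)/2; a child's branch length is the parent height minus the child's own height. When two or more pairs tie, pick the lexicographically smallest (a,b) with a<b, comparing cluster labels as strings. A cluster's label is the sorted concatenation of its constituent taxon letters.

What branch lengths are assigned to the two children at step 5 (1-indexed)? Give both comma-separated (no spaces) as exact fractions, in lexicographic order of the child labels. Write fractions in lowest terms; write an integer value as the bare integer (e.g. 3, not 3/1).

51/8,29/4

1. join K+S (d=5) ⇒ KS; edges |K|=5/2, |S|=5/2
  updated: d(A,KS)=53/2, d(C,KS)=79/2, d(KS,N)=31/2, d(KS,U)=31, d(KS,V)=15
2. join N+V (d=5) ⇒ NV; edges |N|=5/2, |V|=5/2
  updated: d(A,NV)=53/2, d(C,NV)=53/2, d(KS,NV)=61/4, d(NV,U)=59/2
3. join KS+NV (d=61/4) ⇒ KNSV; edges |KS|=41/8, |NV|=41/8
  updated: d(A,KNSV)=53/2, d(C,KNSV)=33, d(KNSV,U)=121/4
4. join A+C (d=17) ⇒ AC; edges |A|=17/2, |C|=17/2
  updated: d(AC,KNSV)=119/4, d(AC,U)=69/2
5. join AC+KNSV (d=119/4) ⇒ ACKNSV; edges |AC|=51/8, |KNSV|=29/4
  updated: d(ACKNSV,U)=95/3
6. join ACKNSV+U (d=95/3) ⇒ ACKNSUV; edges |ACKNSV|=23/24, |U|=95/6
final tree: (((A:17/2,C:17/2):51/8,((K:5/2,S:5/2):41/8,(N:5/2,V:5/2):41/8):29/4):23/24,U:95/6)
total length: 203/3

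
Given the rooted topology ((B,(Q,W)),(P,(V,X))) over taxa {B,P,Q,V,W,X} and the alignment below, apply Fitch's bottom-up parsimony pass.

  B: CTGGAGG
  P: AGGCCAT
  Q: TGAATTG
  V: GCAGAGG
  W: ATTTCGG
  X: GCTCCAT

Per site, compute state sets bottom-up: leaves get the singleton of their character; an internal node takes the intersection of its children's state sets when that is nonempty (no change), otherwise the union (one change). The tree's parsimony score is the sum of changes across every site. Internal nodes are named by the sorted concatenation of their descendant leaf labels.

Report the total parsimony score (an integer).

[col 0] QW: children Q:{T}, W:{A} ∪→ {A,T}; cost 1
[col 0] BQW: children B:{C}, QW:{A,T} ∪→ {A,C,T}; cost 1
[col 0] VX: children V:{G}, X:{G} ∩→ {G}; cost 0
[col 0] PVX: children P:{A}, VX:{G} ∪→ {A,G}; cost 1
[col 0] BPQVWX: children BQW:{A,C,T}, PVX:{A,G} ∩→ {A}; cost 0
[col 1] QW: children Q:{G}, W:{T} ∪→ {G,T}; cost 1
[col 1] BQW: children B:{T}, QW:{G,T} ∩→ {T}; cost 0
[col 1] VX: children V:{C}, X:{C} ∩→ {C}; cost 0
[col 1] PVX: children P:{G}, VX:{C} ∪→ {C,G}; cost 1
[col 1] BPQVWX: children BQW:{T}, PVX:{C,G} ∪→ {C,G,T}; cost 1
[col 2] QW: children Q:{A}, W:{T} ∪→ {A,T}; cost 1
[col 2] BQW: children B:{G}, QW:{A,T} ∪→ {A,G,T}; cost 1
[col 2] VX: children V:{A}, X:{T} ∪→ {A,T}; cost 1
[col 2] PVX: children P:{G}, VX:{A,T} ∪→ {A,G,T}; cost 1
[col 2] BPQVWX: children BQW:{A,G,T}, PVX:{A,G,T} ∩→ {A,G,T}; cost 0
[col 3] QW: children Q:{A}, W:{T} ∪→ {A,T}; cost 1
[col 3] BQW: children B:{G}, QW:{A,T} ∪→ {A,G,T}; cost 1
[col 3] VX: children V:{G}, X:{C} ∪→ {C,G}; cost 1
[col 3] PVX: children P:{C}, VX:{C,G} ∩→ {C}; cost 0
[col 3] BPQVWX: children BQW:{A,G,T}, PVX:{C} ∪→ {A,C,G,T}; cost 1
[col 4] QW: children Q:{T}, W:{C} ∪→ {C,T}; cost 1
[col 4] BQW: children B:{A}, QW:{C,T} ∪→ {A,C,T}; cost 1
[col 4] VX: children V:{A}, X:{C} ∪→ {A,C}; cost 1
[col 4] PVX: children P:{C}, VX:{A,C} ∩→ {C}; cost 0
[col 4] BPQVWX: children BQW:{A,C,T}, PVX:{C} ∩→ {C}; cost 0
[col 5] QW: children Q:{T}, W:{G} ∪→ {G,T}; cost 1
[col 5] BQW: children B:{G}, QW:{G,T} ∩→ {G}; cost 0
[col 5] VX: children V:{G}, X:{A} ∪→ {A,G}; cost 1
[col 5] PVX: children P:{A}, VX:{A,G} ∩→ {A}; cost 0
[col 5] BPQVWX: children BQW:{G}, PVX:{A} ∪→ {A,G}; cost 1
[col 6] QW: children Q:{G}, W:{G} ∩→ {G}; cost 0
[col 6] BQW: children B:{G}, QW:{G} ∩→ {G}; cost 0
[col 6] VX: children V:{G}, X:{T} ∪→ {G,T}; cost 1
[col 6] PVX: children P:{T}, VX:{G,T} ∩→ {T}; cost 0
[col 6] BPQVWX: children BQW:{G}, PVX:{T} ∪→ {G,T}; cost 1
per-site changes: [3, 3, 4, 4, 3, 3, 2]; total = 22

22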